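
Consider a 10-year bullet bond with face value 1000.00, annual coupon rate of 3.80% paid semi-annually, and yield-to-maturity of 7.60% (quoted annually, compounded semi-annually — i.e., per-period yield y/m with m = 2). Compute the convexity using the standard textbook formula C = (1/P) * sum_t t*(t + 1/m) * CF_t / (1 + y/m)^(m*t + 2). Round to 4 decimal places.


Answer: Convexity = 73.2583

Derivation:
Coupon per period c = face * coupon_rate / m = 19.000000
Periods per year m = 2; per-period yield y/m = 0.038000
Number of cashflows N = 20
Cashflows (t years, CF_t, discount factor 1/(1+y/m)^(m*t), PV):
  t = 0.5000: CF_t = 19.000000, DF = 0.963391, PV = 18.304432
  t = 1.0000: CF_t = 19.000000, DF = 0.928122, PV = 17.634327
  t = 1.5000: CF_t = 19.000000, DF = 0.894145, PV = 16.988754
  t = 2.0000: CF_t = 19.000000, DF = 0.861411, PV = 16.366816
  t = 2.5000: CF_t = 19.000000, DF = 0.829876, PV = 15.767645
  t = 3.0000: CF_t = 19.000000, DF = 0.799495, PV = 15.190409
  t = 3.5000: CF_t = 19.000000, DF = 0.770227, PV = 14.634306
  t = 4.0000: CF_t = 19.000000, DF = 0.742030, PV = 14.098561
  t = 4.5000: CF_t = 19.000000, DF = 0.714865, PV = 13.582428
  t = 5.0000: CF_t = 19.000000, DF = 0.688694, PV = 13.085191
  t = 5.5000: CF_t = 19.000000, DF = 0.663482, PV = 12.606157
  t = 6.0000: CF_t = 19.000000, DF = 0.639193, PV = 12.144660
  t = 6.5000: CF_t = 19.000000, DF = 0.615793, PV = 11.700058
  t = 7.0000: CF_t = 19.000000, DF = 0.593249, PV = 11.271732
  t = 7.5000: CF_t = 19.000000, DF = 0.571531, PV = 10.859087
  t = 8.0000: CF_t = 19.000000, DF = 0.550608, PV = 10.461548
  t = 8.5000: CF_t = 19.000000, DF = 0.530451, PV = 10.078562
  t = 9.0000: CF_t = 19.000000, DF = 0.511031, PV = 9.709598
  t = 9.5000: CF_t = 19.000000, DF = 0.492323, PV = 9.354140
  t = 10.0000: CF_t = 1019.000000, DF = 0.474300, PV = 483.311483
Price P = sum_t PV_t = 737.149894
Convexity numerator sum_t t*(t + 1/m) * CF_t / (1+y/m)^(m*t + 2):
  t = 0.5000: term = 8.494377
  t = 1.0000: term = 24.550223
  t = 1.5000: term = 47.302935
  t = 2.0000: term = 75.952047
  t = 2.5000: term = 109.757294
  t = 3.0000: term = 148.034885
  t = 3.5000: term = 190.153995
  t = 4.0000: term = 235.533438
  t = 4.5000: term = 283.638533
  t = 5.0000: term = 333.978148
  t = 5.5000: term = 386.101906
  t = 6.0000: term = 439.597545
  t = 6.5000: term = 494.088442
  t = 7.0000: term = 549.231261
  t = 7.5000: term = 604.713747
  t = 8.0000: term = 660.252646
  t = 8.5000: term = 715.591741
  t = 9.0000: term = 770.500004
  t = 9.5000: term = 824.769861
  t = 10.0000: term = 47100.086618
Convexity = (1/P) * sum = 54002.329647 / 737.149894 = 73.258275


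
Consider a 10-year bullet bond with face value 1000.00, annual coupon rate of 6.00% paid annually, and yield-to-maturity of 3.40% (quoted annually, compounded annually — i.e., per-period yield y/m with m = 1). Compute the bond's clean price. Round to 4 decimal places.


Coupon per period c = face * coupon_rate / m = 60.000000
Periods per year m = 1; per-period yield y/m = 0.034000
Number of cashflows N = 10
Cashflows (t years, CF_t, discount factor 1/(1+y/m)^(m*t), PV):
  t = 1.0000: CF_t = 60.000000, DF = 0.967118, PV = 58.027079
  t = 2.0000: CF_t = 60.000000, DF = 0.935317, PV = 56.119032
  t = 3.0000: CF_t = 60.000000, DF = 0.904562, PV = 54.273726
  t = 4.0000: CF_t = 60.000000, DF = 0.874818, PV = 52.489096
  t = 5.0000: CF_t = 60.000000, DF = 0.846052, PV = 50.763149
  t = 6.0000: CF_t = 60.000000, DF = 0.818233, PV = 49.093955
  t = 7.0000: CF_t = 60.000000, DF = 0.791327, PV = 47.479647
  t = 8.0000: CF_t = 60.000000, DF = 0.765307, PV = 45.918420
  t = 9.0000: CF_t = 60.000000, DF = 0.740142, PV = 44.408530
  t = 10.0000: CF_t = 1060.000000, DF = 0.715805, PV = 758.753099
Price P = sum_t PV_t = 1217.325733

Answer: Price = 1217.3257


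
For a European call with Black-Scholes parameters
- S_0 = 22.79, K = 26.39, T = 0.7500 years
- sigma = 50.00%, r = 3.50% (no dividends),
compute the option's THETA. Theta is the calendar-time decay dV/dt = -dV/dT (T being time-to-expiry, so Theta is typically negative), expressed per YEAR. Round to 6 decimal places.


Answer: Theta = -2.898946

Derivation:
d1 = -0.0615762705; d2 = -0.4945889724
phi(d1) = 0.3981866747; exp(-qT) = 1.0000000000; exp(-rT) = 0.9740915363
Theta = -S*exp(-qT)*phi(d1)*sigma/(2*sqrt(T)) - r*K*exp(-rT)*N(d2) + q*S*exp(-qT)*N(d1)
N(d1) = 0.4754501372; N(d2) = 0.3104451440; sqrt(T) = 0.8660254038
Term 1 = -22.7900 * 1.0000000000 * 0.3981866747 * 0.5000 / (2 * 0.8660254038) = -2.6196328296
Term 2 = -0.0350 * 26.3900 * 0.9740915363 * 0.3104451440 = -0.2793135955
Term 3 = 0 (no dividend yield, q = 0)
Theta = -2.6196328296 + (-0.2793135955) + (0.0000000000) = -2.898946


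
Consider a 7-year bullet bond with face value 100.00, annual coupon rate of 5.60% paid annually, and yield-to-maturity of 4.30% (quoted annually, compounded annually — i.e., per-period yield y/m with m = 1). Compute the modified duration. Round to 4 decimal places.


Answer: Modified duration = 5.7740

Derivation:
Coupon per period c = face * coupon_rate / m = 5.600000
Periods per year m = 1; per-period yield y/m = 0.043000
Number of cashflows N = 7
Cashflows (t years, CF_t, discount factor 1/(1+y/m)^(m*t), PV):
  t = 1.0000: CF_t = 5.600000, DF = 0.958773, PV = 5.369128
  t = 2.0000: CF_t = 5.600000, DF = 0.919245, PV = 5.147773
  t = 3.0000: CF_t = 5.600000, DF = 0.881347, PV = 4.935545
  t = 4.0000: CF_t = 5.600000, DF = 0.845012, PV = 4.732066
  t = 5.0000: CF_t = 5.600000, DF = 0.810174, PV = 4.536976
  t = 6.0000: CF_t = 5.600000, DF = 0.776773, PV = 4.349929
  t = 7.0000: CF_t = 105.600000, DF = 0.744749, PV = 78.645479
Price P = sum_t PV_t = 107.716895
First compute Macaulay numerator sum_t t * PV_t:
  t * PV_t at t = 1.0000: 5.369128
  t * PV_t at t = 2.0000: 10.295547
  t * PV_t at t = 3.0000: 14.806635
  t * PV_t at t = 4.0000: 18.928264
  t * PV_t at t = 5.0000: 22.684880
  t * PV_t at t = 6.0000: 26.099574
  t * PV_t at t = 7.0000: 550.518350
Macaulay duration D = 648.702377 / 107.716895 = 6.022290
Modified duration = D / (1 + y/m) = 6.022290 / (1 + 0.043000) = 5.774008


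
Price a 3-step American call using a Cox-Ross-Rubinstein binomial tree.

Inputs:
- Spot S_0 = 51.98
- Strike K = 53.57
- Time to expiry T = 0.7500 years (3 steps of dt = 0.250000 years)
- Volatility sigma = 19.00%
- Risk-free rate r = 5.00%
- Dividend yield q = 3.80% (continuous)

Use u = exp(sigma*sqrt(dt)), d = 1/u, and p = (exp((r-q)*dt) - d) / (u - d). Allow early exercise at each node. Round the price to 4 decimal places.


Answer: Price = V(0,0) = 3.0604

Derivation:
dt = T/N = 0.250000
u = exp(sigma*sqrt(dt)) = 1.099659; d = 1/u = 0.909373
p = (exp((r-q)*dt) - d) / (u - d) = 0.492057
Discount per step: exp(-r*dt) = 0.987578
Stock lattice S(k, i) with i counting down-moves:
  k=0: S(0,0) = 51.9800
  k=1: S(1,0) = 57.1603; S(1,1) = 47.2692
  k=2: S(2,0) = 62.8568; S(2,1) = 51.9800; S(2,2) = 42.9853
  k=3: S(3,0) = 69.1210; S(3,1) = 57.1603; S(3,2) = 47.2692; S(3,3) = 39.0897
Terminal payoffs V(N, i) = max(S_T - K, 0):
  V(3,0) = 15.551030; V(3,1) = 3.590267; V(3,2) = 0.000000; V(3,3) = 0.000000
Backward induction: V(k, i) = exp(-r*dt) * [p * V(k+1, i) + (1-p) * V(k+1, i+1)]; then take max(V_cont, immediate exercise) for American.
  V(2,0) = exp(-r*dt) * [p*15.551030 + (1-p)*3.590267] = 9.357939; exercise = 9.286794; V(2,0) = max -> 9.357939
  V(2,1) = exp(-r*dt) * [p*3.590267 + (1-p)*0.000000] = 1.744672; exercise = 0.000000; V(2,1) = max -> 1.744672
  V(2,2) = exp(-r*dt) * [p*0.000000 + (1-p)*0.000000] = 0.000000; exercise = 0.000000; V(2,2) = max -> 0.000000
  V(1,0) = exp(-r*dt) * [p*9.357939 + (1-p)*1.744672] = 5.422627; exercise = 3.590267; V(1,0) = max -> 5.422627
  V(1,1) = exp(-r*dt) * [p*1.744672 + (1-p)*0.000000] = 0.847814; exercise = 0.000000; V(1,1) = max -> 0.847814
  V(0,0) = exp(-r*dt) * [p*5.422627 + (1-p)*0.847814] = 3.060389; exercise = 0.000000; V(0,0) = max -> 3.060389


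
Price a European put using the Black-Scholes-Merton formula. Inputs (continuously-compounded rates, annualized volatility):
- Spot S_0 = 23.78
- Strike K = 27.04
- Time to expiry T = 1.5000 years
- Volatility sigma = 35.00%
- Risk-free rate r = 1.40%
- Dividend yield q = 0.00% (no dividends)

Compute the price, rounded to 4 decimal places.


Answer: Price = 5.7449

Derivation:
d1 = (ln(S/K) + (r - q + 0.5*sigma^2) * T) / (sigma * sqrt(T)) = -0.03638626
d2 = d1 - sigma * sqrt(T) = -0.46504697
exp(-rT) = 0.97921896; exp(-qT) = 1.00000000
P = K * exp(-rT) * N(-d2) - S_0 * exp(-qT) * N(-d1)
N(-d1) = 0.51451282; N(-d2) = 0.67905109
P = 27.0400 * 0.97921896 * 0.67905109 - 23.7800 * 1.00000000 * 0.51451282 = 5.7449


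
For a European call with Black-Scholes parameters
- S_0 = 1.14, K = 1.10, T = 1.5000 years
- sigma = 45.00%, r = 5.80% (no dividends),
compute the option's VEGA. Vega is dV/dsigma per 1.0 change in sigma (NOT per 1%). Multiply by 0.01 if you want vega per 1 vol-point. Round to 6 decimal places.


Answer: Vega = 0.491991

Derivation:
d1 = 0.4982318069; d2 = -0.0529033853
phi(d1) = 0.3523761733; exp(-qT) = 1.0000000000; exp(-rT) = 0.9166770956
Vega = S * exp(-qT) * phi(d1) * sqrt(T) = 1.1400 * 1.0000000000 * 0.3523761733 * 1.2247448714 = 0.491991


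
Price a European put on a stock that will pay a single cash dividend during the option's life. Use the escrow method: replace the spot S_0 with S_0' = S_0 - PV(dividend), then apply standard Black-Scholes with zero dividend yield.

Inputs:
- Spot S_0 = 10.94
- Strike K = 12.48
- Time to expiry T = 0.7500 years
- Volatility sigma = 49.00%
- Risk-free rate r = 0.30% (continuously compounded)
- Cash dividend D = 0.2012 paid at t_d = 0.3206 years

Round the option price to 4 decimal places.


PV(D) = D * exp(-r * t_d) = 0.2012 * 0.99903866 = 0.20100658
S_0' = S_0 - PV(D) = 10.9400 - 0.20100658 = 10.73899342
d1 = (ln(S_0'/K) + (r + sigma^2/2)*T) / (sigma*sqrt(T)) = -0.13658104
d2 = d1 - sigma*sqrt(T) = -0.56093349
exp(-rT) = 0.99775253
N(-d1) = 0.55431902; N(-d2) = 0.71257856
P = K * exp(-rT) * N(-d2) - S_0' * N(-d1) = 12.4800 * 0.99775253 * 0.71257856 - 10.73899342 * 0.55431902 = 2.9202

Answer: Price = 2.9202


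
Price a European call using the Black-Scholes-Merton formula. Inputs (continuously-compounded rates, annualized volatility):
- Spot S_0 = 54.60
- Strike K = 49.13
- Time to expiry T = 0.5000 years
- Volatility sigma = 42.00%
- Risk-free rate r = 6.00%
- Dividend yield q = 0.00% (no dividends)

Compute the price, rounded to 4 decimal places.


Answer: Price = 10.1103

Derivation:
d1 = (ln(S/K) + (r - q + 0.5*sigma^2) * T) / (sigma * sqrt(T)) = 0.60496028
d2 = d1 - sigma * sqrt(T) = 0.30797543
exp(-rT) = 0.97044553; exp(-qT) = 1.00000000
C = S_0 * exp(-qT) * N(d1) - K * exp(-rT) * N(d2)
N(d1) = 0.72739731; N(d2) = 0.62094949
C = 54.6000 * 1.00000000 * 0.72739731 - 49.1300 * 0.97044553 * 0.62094949 = 10.1103


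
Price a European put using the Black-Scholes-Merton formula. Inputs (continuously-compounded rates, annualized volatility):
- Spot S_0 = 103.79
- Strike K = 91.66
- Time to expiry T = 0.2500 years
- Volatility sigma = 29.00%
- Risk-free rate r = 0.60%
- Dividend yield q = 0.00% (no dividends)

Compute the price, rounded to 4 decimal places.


d1 = (ln(S/K) + (r - q + 0.5*sigma^2) * T) / (sigma * sqrt(T)) = 0.93997274
d2 = d1 - sigma * sqrt(T) = 0.79497274
exp(-rT) = 0.99850112; exp(-qT) = 1.00000000
P = K * exp(-rT) * N(-d2) - S_0 * exp(-qT) * N(-d1)
N(-d1) = 0.17361577; N(-d2) = 0.21331468
P = 91.6600 * 0.99850112 * 0.21331468 - 103.7900 * 1.00000000 * 0.17361577 = 1.5035

Answer: Price = 1.5035


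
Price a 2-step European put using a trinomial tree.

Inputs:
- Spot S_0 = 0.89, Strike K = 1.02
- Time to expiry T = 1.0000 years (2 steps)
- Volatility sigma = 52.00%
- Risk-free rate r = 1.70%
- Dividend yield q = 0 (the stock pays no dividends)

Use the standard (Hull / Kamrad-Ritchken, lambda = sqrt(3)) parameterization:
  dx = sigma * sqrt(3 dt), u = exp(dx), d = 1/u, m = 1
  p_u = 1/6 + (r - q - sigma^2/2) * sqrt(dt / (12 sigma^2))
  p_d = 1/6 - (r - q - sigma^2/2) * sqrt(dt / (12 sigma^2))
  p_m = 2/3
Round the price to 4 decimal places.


Answer: Price = V(0,0) = 0.2512

Derivation:
dt = T/N = 0.500000; dx = sigma*sqrt(3*dt) = 0.636867
u = exp(dx) = 1.890549; d = 1/u = 0.528947
p_u = 0.120268, p_m = 0.666667, p_d = 0.213066
Discount per step: exp(-r*dt) = 0.991536
Stock lattice S(k, j) with j the centered position index:
  k=0: S(0,+0) = 0.8900
  k=1: S(1,-1) = 0.4708; S(1,+0) = 0.8900; S(1,+1) = 1.6826
  k=2: S(2,-2) = 0.2490; S(2,-1) = 0.4708; S(2,+0) = 0.8900; S(2,+1) = 1.6826; S(2,+2) = 3.1810
Terminal payoffs V(N, j) = max(K - S_T, 0):
  V(2,-2) = 0.770992; V(2,-1) = 0.549237; V(2,+0) = 0.130000; V(2,+1) = 0.000000; V(2,+2) = 0.000000
Backward induction: V(k, j) = exp(-r*dt) * [p_u * V(k+1, j+1) + p_m * V(k+1, j) + p_d * V(k+1, j-1)]
  V(1,-1) = exp(-r*dt) * [p_u*0.130000 + p_m*0.549237 + p_d*0.770992] = 0.541443
  V(1,+0) = exp(-r*dt) * [p_u*0.000000 + p_m*0.130000 + p_d*0.549237] = 0.201966
  V(1,+1) = exp(-r*dt) * [p_u*0.000000 + p_m*0.000000 + p_d*0.130000] = 0.027464
  V(0,+0) = exp(-r*dt) * [p_u*0.027464 + p_m*0.201966 + p_d*0.541443] = 0.251166


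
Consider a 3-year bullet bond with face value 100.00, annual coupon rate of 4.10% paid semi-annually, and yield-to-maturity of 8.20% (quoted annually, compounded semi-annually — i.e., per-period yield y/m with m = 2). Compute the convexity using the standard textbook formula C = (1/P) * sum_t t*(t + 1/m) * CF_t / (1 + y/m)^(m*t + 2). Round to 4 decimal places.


Answer: Convexity = 9.0177

Derivation:
Coupon per period c = face * coupon_rate / m = 2.050000
Periods per year m = 2; per-period yield y/m = 0.041000
Number of cashflows N = 6
Cashflows (t years, CF_t, discount factor 1/(1+y/m)^(m*t), PV):
  t = 0.5000: CF_t = 2.050000, DF = 0.960615, PV = 1.969260
  t = 1.0000: CF_t = 2.050000, DF = 0.922781, PV = 1.891701
  t = 1.5000: CF_t = 2.050000, DF = 0.886437, PV = 1.817196
  t = 2.0000: CF_t = 2.050000, DF = 0.851524, PV = 1.745625
  t = 2.5000: CF_t = 2.050000, DF = 0.817987, PV = 1.676873
  t = 3.0000: CF_t = 102.050000, DF = 0.785770, PV = 80.187862
Price P = sum_t PV_t = 89.288516
Convexity numerator sum_t t*(t + 1/m) * CF_t / (1+y/m)^(m*t + 2):
  t = 0.5000: term = 0.908598
  t = 1.0000: term = 2.618437
  t = 1.5000: term = 5.030619
  t = 2.0000: term = 8.054146
  t = 2.5000: term = 11.605397
  t = 3.0000: term = 776.956084
Convexity = (1/P) * sum = 805.173282 / 89.288516 = 9.017658


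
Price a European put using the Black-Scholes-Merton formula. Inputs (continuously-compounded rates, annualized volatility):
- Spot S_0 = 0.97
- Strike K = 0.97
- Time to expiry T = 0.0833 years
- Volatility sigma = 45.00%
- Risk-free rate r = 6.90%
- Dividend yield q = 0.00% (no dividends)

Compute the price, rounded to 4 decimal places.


Answer: Price = 0.0473

Derivation:
d1 = (ln(S/K) + (r - q + 0.5*sigma^2) * T) / (sigma * sqrt(T)) = 0.10919358
d2 = d1 - sigma * sqrt(T) = -0.02068425
exp(-rT) = 0.99426879; exp(-qT) = 1.00000000
P = K * exp(-rT) * N(-d2) - S_0 * exp(-qT) * N(-d1)
N(-d1) = 0.45652448; N(-d2) = 0.50825123
P = 0.9700 * 0.99426879 * 0.50825123 - 0.9700 * 1.00000000 * 0.45652448 = 0.0473


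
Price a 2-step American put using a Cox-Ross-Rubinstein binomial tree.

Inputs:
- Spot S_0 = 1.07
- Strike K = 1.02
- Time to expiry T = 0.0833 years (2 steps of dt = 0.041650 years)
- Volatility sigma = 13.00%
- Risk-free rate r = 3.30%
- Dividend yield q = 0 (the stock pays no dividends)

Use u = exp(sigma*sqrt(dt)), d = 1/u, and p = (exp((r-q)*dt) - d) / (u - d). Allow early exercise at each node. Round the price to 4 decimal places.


Answer: Price = V(0,0) = 0.0012

Derivation:
dt = T/N = 0.041650
u = exp(sigma*sqrt(dt)) = 1.026886; d = 1/u = 0.973818
p = (exp((r-q)*dt) - d) / (u - d) = 0.519285
Discount per step: exp(-r*dt) = 0.998626
Stock lattice S(k, i) with i counting down-moves:
  k=0: S(0,0) = 1.0700
  k=1: S(1,0) = 1.0988; S(1,1) = 1.0420
  k=2: S(2,0) = 1.1283; S(2,1) = 1.0700; S(2,2) = 1.0147
Terminal payoffs V(N, i) = max(K - S_T, 0):
  V(2,0) = 0.000000; V(2,1) = 0.000000; V(2,2) = 0.005296
Backward induction: V(k, i) = exp(-r*dt) * [p * V(k+1, i) + (1-p) * V(k+1, i+1)]; then take max(V_cont, immediate exercise) for American.
  V(1,0) = exp(-r*dt) * [p*0.000000 + (1-p)*0.000000] = 0.000000; exercise = 0.000000; V(1,0) = max -> 0.000000
  V(1,1) = exp(-r*dt) * [p*0.000000 + (1-p)*0.005296] = 0.002542; exercise = 0.000000; V(1,1) = max -> 0.002542
  V(0,0) = exp(-r*dt) * [p*0.000000 + (1-p)*0.002542] = 0.001220; exercise = 0.000000; V(0,0) = max -> 0.001220


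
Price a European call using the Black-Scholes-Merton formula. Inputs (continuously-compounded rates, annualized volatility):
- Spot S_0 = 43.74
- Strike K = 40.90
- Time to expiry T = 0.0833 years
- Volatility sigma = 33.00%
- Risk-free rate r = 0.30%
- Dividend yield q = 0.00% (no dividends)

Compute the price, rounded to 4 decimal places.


d1 = (ln(S/K) + (r - q + 0.5*sigma^2) * T) / (sigma * sqrt(T)) = 0.75509989
d2 = d1 - sigma * sqrt(T) = 0.65985615
exp(-rT) = 0.99975013; exp(-qT) = 1.00000000
C = S_0 * exp(-qT) * N(d1) - K * exp(-rT) * N(d2)
N(d1) = 0.77490547; N(d2) = 0.74532693
C = 43.7400 * 1.00000000 * 0.77490547 - 40.9000 * 0.99975013 * 0.74532693 = 3.4181

Answer: Price = 3.4181


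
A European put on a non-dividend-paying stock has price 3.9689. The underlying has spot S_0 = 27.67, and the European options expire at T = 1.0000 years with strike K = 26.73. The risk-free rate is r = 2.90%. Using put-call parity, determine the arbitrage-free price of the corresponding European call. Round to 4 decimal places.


Answer: Call price = 5.6729

Derivation:
Put-call parity: C - P = S_0 * exp(-qT) - K * exp(-rT).
S_0 * exp(-qT) = 27.6700 * 1.00000000 = 27.67000000
K * exp(-rT) = 26.7300 * 0.97141646 = 25.96596210
C = P + S*exp(-qT) - K*exp(-rT)
C = 3.9689 + 27.67000000 - 25.96596210 = 5.6729


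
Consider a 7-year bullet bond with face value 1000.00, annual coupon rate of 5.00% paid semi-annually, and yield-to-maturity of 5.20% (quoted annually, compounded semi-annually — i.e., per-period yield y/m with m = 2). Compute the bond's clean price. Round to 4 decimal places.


Answer: Price = 988.3897

Derivation:
Coupon per period c = face * coupon_rate / m = 25.000000
Periods per year m = 2; per-period yield y/m = 0.026000
Number of cashflows N = 14
Cashflows (t years, CF_t, discount factor 1/(1+y/m)^(m*t), PV):
  t = 0.5000: CF_t = 25.000000, DF = 0.974659, PV = 24.366472
  t = 1.0000: CF_t = 25.000000, DF = 0.949960, PV = 23.748998
  t = 1.5000: CF_t = 25.000000, DF = 0.925887, PV = 23.147171
  t = 2.0000: CF_t = 25.000000, DF = 0.902424, PV = 22.560596
  t = 2.5000: CF_t = 25.000000, DF = 0.879555, PV = 21.988885
  t = 3.0000: CF_t = 25.000000, DF = 0.857266, PV = 21.431662
  t = 3.5000: CF_t = 25.000000, DF = 0.835542, PV = 20.888559
  t = 4.0000: CF_t = 25.000000, DF = 0.814369, PV = 20.359219
  t = 4.5000: CF_t = 25.000000, DF = 0.793732, PV = 19.843294
  t = 5.0000: CF_t = 25.000000, DF = 0.773618, PV = 19.340442
  t = 5.5000: CF_t = 25.000000, DF = 0.754013, PV = 18.850334
  t = 6.0000: CF_t = 25.000000, DF = 0.734906, PV = 18.372645
  t = 6.5000: CF_t = 25.000000, DF = 0.716282, PV = 17.907061
  t = 7.0000: CF_t = 1025.000000, DF = 0.698131, PV = 715.584318
Price P = sum_t PV_t = 988.389655


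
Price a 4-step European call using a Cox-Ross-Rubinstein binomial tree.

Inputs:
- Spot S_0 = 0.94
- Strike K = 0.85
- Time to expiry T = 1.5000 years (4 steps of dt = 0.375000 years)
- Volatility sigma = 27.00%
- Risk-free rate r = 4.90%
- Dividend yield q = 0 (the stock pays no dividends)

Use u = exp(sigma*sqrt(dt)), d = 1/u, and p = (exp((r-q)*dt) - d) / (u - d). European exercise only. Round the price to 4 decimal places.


dt = T/N = 0.375000
u = exp(sigma*sqrt(dt)) = 1.179795; d = 1/u = 0.847605
p = (exp((r-q)*dt) - d) / (u - d) = 0.514585
Discount per step: exp(-r*dt) = 0.981793
Stock lattice S(k, i) with i counting down-moves:
  k=0: S(0,0) = 0.9400
  k=1: S(1,0) = 1.1090; S(1,1) = 0.7967
  k=2: S(2,0) = 1.3084; S(2,1) = 0.9400; S(2,2) = 0.6753
  k=3: S(3,0) = 1.5436; S(3,1) = 1.1090; S(3,2) = 0.7967; S(3,3) = 0.5724
  k=4: S(4,0) = 1.8212; S(4,1) = 1.3084; S(4,2) = 0.9400; S(4,3) = 0.6753; S(4,4) = 0.4852
Terminal payoffs V(N, i) = max(S_T - K, 0):
  V(4,0) = 0.971184; V(4,1) = 0.458401; V(4,2) = 0.090000; V(4,3) = 0.000000; V(4,4) = 0.000000
Backward induction: V(k, i) = exp(-r*dt) * [p * V(k+1, i) + (1-p) * V(k+1, i+1)].
  V(3,0) = exp(-r*dt) * [p*0.971184 + (1-p)*0.458401] = 0.709121
  V(3,1) = exp(-r*dt) * [p*0.458401 + (1-p)*0.090000] = 0.274483
  V(3,2) = exp(-r*dt) * [p*0.090000 + (1-p)*0.000000] = 0.045469
  V(3,3) = exp(-r*dt) * [p*0.000000 + (1-p)*0.000000] = 0.000000
  V(2,0) = exp(-r*dt) * [p*0.709121 + (1-p)*0.274483] = 0.489071
  V(2,1) = exp(-r*dt) * [p*0.274483 + (1-p)*0.045469] = 0.160343
  V(2,2) = exp(-r*dt) * [p*0.045469 + (1-p)*0.000000] = 0.022972
  V(1,0) = exp(-r*dt) * [p*0.489071 + (1-p)*0.160343] = 0.323502
  V(1,1) = exp(-r*dt) * [p*0.160343 + (1-p)*0.022972] = 0.091956
  V(0,0) = exp(-r*dt) * [p*0.323502 + (1-p)*0.091956] = 0.207262

Answer: Price = V(0,0) = 0.2073


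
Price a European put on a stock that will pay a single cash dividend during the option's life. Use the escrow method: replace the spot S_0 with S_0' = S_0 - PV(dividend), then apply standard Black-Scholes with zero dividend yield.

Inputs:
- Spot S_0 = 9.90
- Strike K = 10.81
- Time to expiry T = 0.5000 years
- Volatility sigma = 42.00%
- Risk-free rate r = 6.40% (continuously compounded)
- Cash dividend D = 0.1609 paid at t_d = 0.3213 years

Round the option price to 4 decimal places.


PV(D) = D * exp(-r * t_d) = 0.1609 * 0.97964678 = 0.15762517
S_0' = S_0 - PV(D) = 9.9000 - 0.15762517 = 9.74237483
d1 = (ln(S_0'/K) + (r + sigma^2/2)*T) / (sigma*sqrt(T)) = -0.09389947
d2 = d1 - sigma*sqrt(T) = -0.39088432
exp(-rT) = 0.96850658
N(-d1) = 0.53740549; N(-d2) = 0.65205863
P = K * exp(-rT) * N(-d2) - S_0' * N(-d1) = 10.8100 * 0.96850658 * 0.65205863 - 9.74237483 * 0.53740549 = 1.5912

Answer: Price = 1.5912


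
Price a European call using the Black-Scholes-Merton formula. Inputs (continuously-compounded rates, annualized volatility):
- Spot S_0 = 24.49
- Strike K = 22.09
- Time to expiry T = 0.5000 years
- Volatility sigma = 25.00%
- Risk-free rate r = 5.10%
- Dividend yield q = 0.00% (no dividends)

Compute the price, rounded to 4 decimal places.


d1 = (ln(S/K) + (r - q + 0.5*sigma^2) * T) / (sigma * sqrt(T)) = 0.81608525
d2 = d1 - sigma * sqrt(T) = 0.63930855
exp(-rT) = 0.97482238; exp(-qT) = 1.00000000
C = S_0 * exp(-qT) * N(d1) - K * exp(-rT) * N(d2)
N(d1) = 0.79277431; N(d2) = 0.73868889
C = 24.4900 * 1.00000000 * 0.79277431 - 22.0900 * 0.97482238 * 0.73868889 = 3.5082

Answer: Price = 3.5082


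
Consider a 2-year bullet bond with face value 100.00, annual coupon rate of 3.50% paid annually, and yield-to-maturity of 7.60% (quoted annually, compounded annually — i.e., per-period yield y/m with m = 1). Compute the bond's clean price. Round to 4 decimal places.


Answer: Price = 92.6483

Derivation:
Coupon per period c = face * coupon_rate / m = 3.500000
Periods per year m = 1; per-period yield y/m = 0.076000
Number of cashflows N = 2
Cashflows (t years, CF_t, discount factor 1/(1+y/m)^(m*t), PV):
  t = 1.0000: CF_t = 3.500000, DF = 0.929368, PV = 3.252788
  t = 2.0000: CF_t = 103.500000, DF = 0.863725, PV = 89.395531
Price P = sum_t PV_t = 92.648319


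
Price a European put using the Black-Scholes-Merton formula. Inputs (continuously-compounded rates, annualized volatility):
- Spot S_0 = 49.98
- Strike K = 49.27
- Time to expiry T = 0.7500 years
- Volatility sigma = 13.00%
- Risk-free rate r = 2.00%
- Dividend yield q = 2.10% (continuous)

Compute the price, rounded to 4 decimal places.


d1 = (ln(S/K) + (r - q + 0.5*sigma^2) * T) / (sigma * sqrt(T)) = 0.17671403
d2 = d1 - sigma * sqrt(T) = 0.06413073
exp(-rT) = 0.98511194; exp(-qT) = 0.98437338
P = K * exp(-rT) * N(-d2) - S_0 * exp(-qT) * N(-d1)
N(-d1) = 0.42986651; N(-d2) = 0.47443307
P = 49.2700 * 0.98511194 * 0.47443307 - 49.9800 * 0.98437338 * 0.42986651 = 1.8783

Answer: Price = 1.8783


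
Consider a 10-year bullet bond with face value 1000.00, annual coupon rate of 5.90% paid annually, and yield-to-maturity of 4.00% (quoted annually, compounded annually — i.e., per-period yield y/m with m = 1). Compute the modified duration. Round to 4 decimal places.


Answer: Modified duration = 7.6926

Derivation:
Coupon per period c = face * coupon_rate / m = 59.000000
Periods per year m = 1; per-period yield y/m = 0.040000
Number of cashflows N = 10
Cashflows (t years, CF_t, discount factor 1/(1+y/m)^(m*t), PV):
  t = 1.0000: CF_t = 59.000000, DF = 0.961538, PV = 56.730769
  t = 2.0000: CF_t = 59.000000, DF = 0.924556, PV = 54.548817
  t = 3.0000: CF_t = 59.000000, DF = 0.888996, PV = 52.450785
  t = 4.0000: CF_t = 59.000000, DF = 0.854804, PV = 50.433447
  t = 5.0000: CF_t = 59.000000, DF = 0.821927, PV = 48.493699
  t = 6.0000: CF_t = 59.000000, DF = 0.790315, PV = 46.628557
  t = 7.0000: CF_t = 59.000000, DF = 0.759918, PV = 44.835151
  t = 8.0000: CF_t = 59.000000, DF = 0.730690, PV = 43.110722
  t = 9.0000: CF_t = 59.000000, DF = 0.702587, PV = 41.452617
  t = 10.0000: CF_t = 1059.000000, DF = 0.675564, PV = 715.422455
Price P = sum_t PV_t = 1154.107020
First compute Macaulay numerator sum_t t * PV_t:
  t * PV_t at t = 1.0000: 56.730769
  t * PV_t at t = 2.0000: 109.097633
  t * PV_t at t = 3.0000: 157.352355
  t * PV_t at t = 4.0000: 201.733789
  t * PV_t at t = 5.0000: 242.468496
  t * PV_t at t = 6.0000: 279.771342
  t * PV_t at t = 7.0000: 313.846057
  t * PV_t at t = 8.0000: 344.885777
  t * PV_t at t = 9.0000: 373.073557
  t * PV_t at t = 10.0000: 7154.224548
Macaulay duration D = 9233.184324 / 1154.107020 = 8.000284
Modified duration = D / (1 + y/m) = 8.000284 / (1 + 0.040000) = 7.692581


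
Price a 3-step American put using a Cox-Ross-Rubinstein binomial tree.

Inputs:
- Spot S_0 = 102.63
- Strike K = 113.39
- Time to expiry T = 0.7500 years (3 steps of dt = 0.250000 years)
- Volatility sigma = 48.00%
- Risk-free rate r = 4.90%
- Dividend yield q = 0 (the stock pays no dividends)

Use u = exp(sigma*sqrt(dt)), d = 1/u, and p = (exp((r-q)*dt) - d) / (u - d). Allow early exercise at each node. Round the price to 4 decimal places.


dt = T/N = 0.250000
u = exp(sigma*sqrt(dt)) = 1.271249; d = 1/u = 0.786628
p = (exp((r-q)*dt) - d) / (u - d) = 0.465719
Discount per step: exp(-r*dt) = 0.987825
Stock lattice S(k, i) with i counting down-moves:
  k=0: S(0,0) = 102.6300
  k=1: S(1,0) = 130.4683; S(1,1) = 80.7316
  k=2: S(2,0) = 165.8577; S(2,1) = 102.6300; S(2,2) = 63.5057
  k=3: S(3,0) = 210.8465; S(3,1) = 130.4683; S(3,2) = 80.7316; S(3,3) = 49.9554
Terminal payoffs V(N, i) = max(K - S_T, 0):
  V(3,0) = 0.000000; V(3,1) = 0.000000; V(3,2) = 32.658383; V(3,3) = 63.434616
Backward induction: V(k, i) = exp(-r*dt) * [p * V(k+1, i) + (1-p) * V(k+1, i+1)]; then take max(V_cont, immediate exercise) for American.
  V(2,0) = exp(-r*dt) * [p*0.000000 + (1-p)*0.000000] = 0.000000; exercise = 0.000000; V(2,0) = max -> 0.000000
  V(2,1) = exp(-r*dt) * [p*0.000000 + (1-p)*32.658383] = 17.236301; exercise = 10.760000; V(2,1) = max -> 17.236301
  V(2,2) = exp(-r*dt) * [p*32.658383 + (1-p)*63.434616] = 48.503706; exercise = 49.884260; V(2,2) = max -> 49.884260
  V(1,0) = exp(-r*dt) * [p*0.000000 + (1-p)*17.236301] = 9.096901; exercise = 0.000000; V(1,0) = max -> 9.096901
  V(1,1) = exp(-r*dt) * [p*17.236301 + (1-p)*49.884260] = 34.257244; exercise = 32.658383; V(1,1) = max -> 34.257244
  V(0,0) = exp(-r*dt) * [p*9.096901 + (1-p)*34.257244] = 22.265162; exercise = 10.760000; V(0,0) = max -> 22.265162

Answer: Price = V(0,0) = 22.2652


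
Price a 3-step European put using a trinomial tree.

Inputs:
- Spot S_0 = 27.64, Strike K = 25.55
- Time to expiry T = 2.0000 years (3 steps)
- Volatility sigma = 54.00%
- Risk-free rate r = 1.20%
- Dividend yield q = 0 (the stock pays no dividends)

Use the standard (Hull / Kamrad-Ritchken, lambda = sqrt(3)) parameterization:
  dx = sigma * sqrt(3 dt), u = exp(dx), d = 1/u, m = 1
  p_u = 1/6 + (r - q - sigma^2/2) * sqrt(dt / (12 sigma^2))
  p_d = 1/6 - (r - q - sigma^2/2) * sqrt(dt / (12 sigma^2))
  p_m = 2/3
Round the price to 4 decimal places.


dt = T/N = 0.666667; dx = sigma*sqrt(3*dt) = 0.763675
u = exp(dx) = 2.146150; d = 1/u = 0.465951
p_u = 0.108265, p_m = 0.666667, p_d = 0.225068
Discount per step: exp(-r*dt) = 0.992032
Stock lattice S(k, j) with j the centered position index:
  k=0: S(0,+0) = 27.6400
  k=1: S(1,-1) = 12.8789; S(1,+0) = 27.6400; S(1,+1) = 59.3196
  k=2: S(2,-2) = 6.0009; S(2,-1) = 12.8789; S(2,+0) = 27.6400; S(2,+1) = 59.3196; S(2,+2) = 127.3087
  k=3: S(3,-3) = 2.7961; S(3,-2) = 6.0009; S(3,-1) = 12.8789; S(3,+0) = 27.6400; S(3,+1) = 59.3196; S(3,+2) = 127.3087; S(3,+3) = 273.2235
Terminal payoffs V(N, j) = max(K - S_T, 0):
  V(3,-3) = 22.753865; V(3,-2) = 19.549077; V(3,-1) = 12.671121; V(3,+0) = 0.000000; V(3,+1) = 0.000000; V(3,+2) = 0.000000; V(3,+3) = 0.000000
Backward induction: V(k, j) = exp(-r*dt) * [p_u * V(k+1, j+1) + p_m * V(k+1, j) + p_d * V(k+1, j-1)]
  V(2,-2) = exp(-r*dt) * [p_u*12.671121 + p_m*19.549077 + p_d*22.753865] = 19.370150
  V(2,-1) = exp(-r*dt) * [p_u*0.000000 + p_m*12.671121 + p_d*19.549077] = 12.744926
  V(2,+0) = exp(-r*dt) * [p_u*0.000000 + p_m*0.000000 + p_d*12.671121] = 2.829146
  V(2,+1) = exp(-r*dt) * [p_u*0.000000 + p_m*0.000000 + p_d*0.000000] = 0.000000
  V(2,+2) = exp(-r*dt) * [p_u*0.000000 + p_m*0.000000 + p_d*0.000000] = 0.000000
  V(1,-1) = exp(-r*dt) * [p_u*2.829146 + p_m*12.744926 + p_d*19.370150] = 13.057644
  V(1,+0) = exp(-r*dt) * [p_u*0.000000 + p_m*2.829146 + p_d*12.744926] = 4.716693
  V(1,+1) = exp(-r*dt) * [p_u*0.000000 + p_m*0.000000 + p_d*2.829146] = 0.631678
  V(0,+0) = exp(-r*dt) * [p_u*0.631678 + p_m*4.716693 + p_d*13.057644] = 6.102697

Answer: Price = V(0,0) = 6.1027


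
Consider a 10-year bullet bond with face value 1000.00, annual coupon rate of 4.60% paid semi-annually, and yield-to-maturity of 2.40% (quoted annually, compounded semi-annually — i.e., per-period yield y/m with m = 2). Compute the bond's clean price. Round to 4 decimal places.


Answer: Price = 1194.5603

Derivation:
Coupon per period c = face * coupon_rate / m = 23.000000
Periods per year m = 2; per-period yield y/m = 0.012000
Number of cashflows N = 20
Cashflows (t years, CF_t, discount factor 1/(1+y/m)^(m*t), PV):
  t = 0.5000: CF_t = 23.000000, DF = 0.988142, PV = 22.727273
  t = 1.0000: CF_t = 23.000000, DF = 0.976425, PV = 22.457779
  t = 1.5000: CF_t = 23.000000, DF = 0.964847, PV = 22.191482
  t = 2.0000: CF_t = 23.000000, DF = 0.953406, PV = 21.928341
  t = 2.5000: CF_t = 23.000000, DF = 0.942101, PV = 21.668322
  t = 3.0000: CF_t = 23.000000, DF = 0.930930, PV = 21.411385
  t = 3.5000: CF_t = 23.000000, DF = 0.919891, PV = 21.157495
  t = 4.0000: CF_t = 23.000000, DF = 0.908983, PV = 20.906616
  t = 4.5000: CF_t = 23.000000, DF = 0.898205, PV = 20.658711
  t = 5.0000: CF_t = 23.000000, DF = 0.887554, PV = 20.413746
  t = 5.5000: CF_t = 23.000000, DF = 0.877030, PV = 20.171686
  t = 6.0000: CF_t = 23.000000, DF = 0.866630, PV = 19.932496
  t = 6.5000: CF_t = 23.000000, DF = 0.856354, PV = 19.696142
  t = 7.0000: CF_t = 23.000000, DF = 0.846200, PV = 19.462591
  t = 7.5000: CF_t = 23.000000, DF = 0.836166, PV = 19.231810
  t = 8.0000: CF_t = 23.000000, DF = 0.826251, PV = 19.003764
  t = 8.5000: CF_t = 23.000000, DF = 0.816453, PV = 18.778423
  t = 9.0000: CF_t = 23.000000, DF = 0.806772, PV = 18.555754
  t = 9.5000: CF_t = 23.000000, DF = 0.797205, PV = 18.335725
  t = 10.0000: CF_t = 1023.000000, DF = 0.787752, PV = 805.870733
Price P = sum_t PV_t = 1194.560275


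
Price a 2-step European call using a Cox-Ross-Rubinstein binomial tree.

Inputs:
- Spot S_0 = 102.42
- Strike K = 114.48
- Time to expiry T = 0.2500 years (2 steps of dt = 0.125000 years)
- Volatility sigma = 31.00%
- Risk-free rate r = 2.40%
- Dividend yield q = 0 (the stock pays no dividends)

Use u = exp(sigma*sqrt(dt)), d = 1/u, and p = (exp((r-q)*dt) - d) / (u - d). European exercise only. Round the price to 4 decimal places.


Answer: Price = V(0,0) = 3.0658

Derivation:
dt = T/N = 0.125000
u = exp(sigma*sqrt(dt)) = 1.115833; d = 1/u = 0.896191
p = (exp((r-q)*dt) - d) / (u - d) = 0.486306
Discount per step: exp(-r*dt) = 0.997004
Stock lattice S(k, i) with i counting down-moves:
  k=0: S(0,0) = 102.4200
  k=1: S(1,0) = 114.2837; S(1,1) = 91.7879
  k=2: S(2,0) = 127.5215; S(2,1) = 102.4200; S(2,2) = 82.2595
Terminal payoffs V(N, i) = max(S_T - K, 0):
  V(2,0) = 13.041517; V(2,1) = 0.000000; V(2,2) = 0.000000
Backward induction: V(k, i) = exp(-r*dt) * [p * V(k+1, i) + (1-p) * V(k+1, i+1)].
  V(1,0) = exp(-r*dt) * [p*13.041517 + (1-p)*0.000000] = 6.323171
  V(1,1) = exp(-r*dt) * [p*0.000000 + (1-p)*0.000000] = 0.000000
  V(0,0) = exp(-r*dt) * [p*6.323171 + (1-p)*0.000000] = 3.065785


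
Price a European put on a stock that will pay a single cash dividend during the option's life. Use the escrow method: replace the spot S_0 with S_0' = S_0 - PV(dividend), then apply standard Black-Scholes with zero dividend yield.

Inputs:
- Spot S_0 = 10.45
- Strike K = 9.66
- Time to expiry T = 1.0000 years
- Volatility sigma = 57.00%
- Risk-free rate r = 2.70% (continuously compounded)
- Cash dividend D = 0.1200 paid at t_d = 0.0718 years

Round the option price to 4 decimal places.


Answer: Price = 1.7791

Derivation:
PV(D) = D * exp(-r * t_d) = 0.1200 * 0.99806328 = 0.11976759
S_0' = S_0 - PV(D) = 10.4500 - 0.11976759 = 10.33023241
d1 = (ln(S_0'/K) + (r + sigma^2/2)*T) / (sigma*sqrt(T)) = 0.45005462
d2 = d1 - sigma*sqrt(T) = -0.11994538
exp(-rT) = 0.97336124
N(-d1) = 0.32633553; N(-d2) = 0.54773679
P = K * exp(-rT) * N(-d2) - S_0' * N(-d1) = 9.6600 * 0.97336124 * 0.54773679 - 10.33023241 * 0.32633553 = 1.7791


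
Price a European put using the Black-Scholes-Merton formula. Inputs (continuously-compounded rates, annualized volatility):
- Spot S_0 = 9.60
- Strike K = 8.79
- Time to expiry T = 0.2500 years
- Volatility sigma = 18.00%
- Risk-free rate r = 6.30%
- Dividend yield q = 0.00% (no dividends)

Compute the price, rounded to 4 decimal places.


Answer: Price = 0.0505

Derivation:
d1 = (ln(S/K) + (r - q + 0.5*sigma^2) * T) / (sigma * sqrt(T)) = 1.19942652
d2 = d1 - sigma * sqrt(T) = 1.10942652
exp(-rT) = 0.98437338; exp(-qT) = 1.00000000
P = K * exp(-rT) * N(-d2) - S_0 * exp(-qT) * N(-d1)
N(-d1) = 0.11518107; N(-d2) = 0.13362311
P = 8.7900 * 0.98437338 * 0.13362311 - 9.6000 * 1.00000000 * 0.11518107 = 0.0505


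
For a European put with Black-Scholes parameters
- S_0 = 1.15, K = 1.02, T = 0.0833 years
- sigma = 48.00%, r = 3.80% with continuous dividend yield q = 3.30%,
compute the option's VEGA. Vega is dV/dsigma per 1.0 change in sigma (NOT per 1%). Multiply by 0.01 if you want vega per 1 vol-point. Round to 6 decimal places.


d1 = 0.9381795897; d2 = 0.7996432407
phi(d1) = 0.2569101145; exp(-qT) = 0.9972548748; exp(-rT) = 0.9968396046
Vega = S * exp(-qT) * phi(d1) * sqrt(T) = 1.1500 * 0.9972548748 * 0.2569101145 * 0.2886173938 = 0.085037

Answer: Vega = 0.085037


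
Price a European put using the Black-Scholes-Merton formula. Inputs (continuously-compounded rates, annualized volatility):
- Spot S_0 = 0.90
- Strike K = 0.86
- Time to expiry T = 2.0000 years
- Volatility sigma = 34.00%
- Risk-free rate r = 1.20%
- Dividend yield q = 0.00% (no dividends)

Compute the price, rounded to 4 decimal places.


d1 = (ln(S/K) + (r - q + 0.5*sigma^2) * T) / (sigma * sqrt(T)) = 0.38487900
d2 = d1 - sigma * sqrt(T) = -0.09595361
exp(-rT) = 0.97628571; exp(-qT) = 1.00000000
P = K * exp(-rT) * N(-d2) - S_0 * exp(-qT) * N(-d1)
N(-d1) = 0.35016353; N(-d2) = 0.53822129
P = 0.8600 * 0.97628571 * 0.53822129 - 0.9000 * 1.00000000 * 0.35016353 = 0.1367

Answer: Price = 0.1367


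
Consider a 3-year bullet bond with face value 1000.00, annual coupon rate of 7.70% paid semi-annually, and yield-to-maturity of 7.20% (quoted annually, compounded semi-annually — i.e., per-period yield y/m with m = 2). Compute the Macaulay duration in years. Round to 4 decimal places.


Answer: Macaulay duration = 2.7374 years

Derivation:
Coupon per period c = face * coupon_rate / m = 38.500000
Periods per year m = 2; per-period yield y/m = 0.036000
Number of cashflows N = 6
Cashflows (t years, CF_t, discount factor 1/(1+y/m)^(m*t), PV):
  t = 0.5000: CF_t = 38.500000, DF = 0.965251, PV = 37.162162
  t = 1.0000: CF_t = 38.500000, DF = 0.931709, PV = 35.870813
  t = 1.5000: CF_t = 38.500000, DF = 0.899333, PV = 34.624337
  t = 2.0000: CF_t = 38.500000, DF = 0.868082, PV = 33.421174
  t = 2.5000: CF_t = 38.500000, DF = 0.837917, PV = 32.259821
  t = 3.0000: CF_t = 1038.500000, DF = 0.808801, PV = 839.939428
Price P = sum_t PV_t = 1013.277736
Macaulay numerator sum_t t * PV_t:
  t * PV_t at t = 0.5000: 18.581081
  t * PV_t at t = 1.0000: 35.870813
  t * PV_t at t = 1.5000: 51.936505
  t * PV_t at t = 2.0000: 66.842349
  t * PV_t at t = 2.5000: 80.649552
  t * PV_t at t = 3.0000: 2519.818285
Macaulay duration D = (sum_t t * PV_t) / P = 2773.698586 / 1013.277736 = 2.737353


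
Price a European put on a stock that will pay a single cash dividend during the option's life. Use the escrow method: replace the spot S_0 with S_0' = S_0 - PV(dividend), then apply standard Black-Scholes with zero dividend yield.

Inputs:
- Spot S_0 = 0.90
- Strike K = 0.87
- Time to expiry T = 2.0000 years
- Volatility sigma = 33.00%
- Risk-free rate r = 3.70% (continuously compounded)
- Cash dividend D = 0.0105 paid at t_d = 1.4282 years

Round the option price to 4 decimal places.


PV(D) = D * exp(-r * t_d) = 0.0105 * 0.94852854 = 0.00995955
S_0' = S_0 - PV(D) = 0.9000 - 0.00995955 = 0.89004045
d1 = (ln(S_0'/K) + (r + sigma^2/2)*T) / (sigma*sqrt(T)) = 0.44070687
d2 = d1 - sigma*sqrt(T) = -0.02598360
exp(-rT) = 0.92867169
N(-d1) = 0.32971261; N(-d2) = 0.51036479
P = K * exp(-rT) * N(-d2) - S_0' * N(-d1) = 0.8700 * 0.92867169 * 0.51036479 - 0.89004045 * 0.32971261 = 0.1189

Answer: Price = 0.1189


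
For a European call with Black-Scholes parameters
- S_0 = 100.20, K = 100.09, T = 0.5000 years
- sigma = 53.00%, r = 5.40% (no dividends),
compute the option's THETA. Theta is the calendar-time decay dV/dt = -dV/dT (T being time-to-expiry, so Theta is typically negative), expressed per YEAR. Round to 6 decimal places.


d1 = 0.2623590496; d2 = -0.1124075445
phi(d1) = 0.3854458092; exp(-qT) = 1.0000000000; exp(-rT) = 0.9733612415
Theta = -S*exp(-qT)*phi(d1)*sigma/(2*sqrt(T)) - r*K*exp(-rT)*N(d2) + q*S*exp(-qT)*N(d1)
N(d1) = 0.6034776796; N(d2) = 0.4552501368; sqrt(T) = 0.7071067812
Term 1 = -100.2000 * 1.0000000000 * 0.3854458092 * 0.5300 / (2 * 0.7071067812) = -14.4741117520
Term 2 = -0.0540 * 100.0900 * 0.9733612415 * 0.4552501368 = -2.3950169041
Term 3 = 0 (no dividend yield, q = 0)
Theta = -14.4741117520 + (-2.3950169041) + (0.0000000000) = -16.869129

Answer: Theta = -16.869129


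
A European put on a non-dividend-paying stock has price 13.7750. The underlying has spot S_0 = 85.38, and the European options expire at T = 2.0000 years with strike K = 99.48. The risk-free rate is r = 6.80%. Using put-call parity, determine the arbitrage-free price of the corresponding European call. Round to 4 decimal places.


Put-call parity: C - P = S_0 * exp(-qT) - K * exp(-rT).
S_0 * exp(-qT) = 85.3800 * 1.00000000 = 85.38000000
K * exp(-rT) = 99.4800 * 0.87284263 = 86.83038508
C = P + S*exp(-qT) - K*exp(-rT)
C = 13.7750 + 85.38000000 - 86.83038508 = 12.3246

Answer: Call price = 12.3246


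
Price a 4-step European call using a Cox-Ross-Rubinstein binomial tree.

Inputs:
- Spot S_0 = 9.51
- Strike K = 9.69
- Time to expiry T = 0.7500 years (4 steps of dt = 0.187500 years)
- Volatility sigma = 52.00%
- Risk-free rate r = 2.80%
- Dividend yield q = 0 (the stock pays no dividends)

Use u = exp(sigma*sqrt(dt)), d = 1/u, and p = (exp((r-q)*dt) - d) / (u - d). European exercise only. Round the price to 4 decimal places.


Answer: Price = V(0,0) = 1.6326

Derivation:
dt = T/N = 0.187500
u = exp(sigma*sqrt(dt)) = 1.252531; d = 1/u = 0.798383
p = (exp((r-q)*dt) - d) / (u - d) = 0.455535
Discount per step: exp(-r*dt) = 0.994764
Stock lattice S(k, i) with i counting down-moves:
  k=0: S(0,0) = 9.5100
  k=1: S(1,0) = 11.9116; S(1,1) = 7.5926
  k=2: S(2,0) = 14.9196; S(2,1) = 9.5100; S(2,2) = 6.0618
  k=3: S(3,0) = 18.6873; S(3,1) = 11.9116; S(3,2) = 7.5926; S(3,3) = 4.8397
  k=4: S(4,0) = 23.4064; S(4,1) = 14.9196; S(4,2) = 9.5100; S(4,3) = 6.0618; S(4,4) = 3.8639
Terminal payoffs V(N, i) = max(S_T - K, 0):
  V(4,0) = 13.716419; V(4,1) = 5.229619; V(4,2) = 0.000000; V(4,3) = 0.000000; V(4,4) = 0.000000
Backward induction: V(k, i) = exp(-r*dt) * [p * V(k+1, i) + (1-p) * V(k+1, i+1)].
  V(3,0) = exp(-r*dt) * [p*13.716419 + (1-p)*5.229619] = 9.048031
  V(3,1) = exp(-r*dt) * [p*5.229619 + (1-p)*0.000000] = 2.369803
  V(3,2) = exp(-r*dt) * [p*0.000000 + (1-p)*0.000000] = 0.000000
  V(3,3) = exp(-r*dt) * [p*0.000000 + (1-p)*0.000000] = 0.000000
  V(2,0) = exp(-r*dt) * [p*9.048031 + (1-p)*2.369803] = 5.383634
  V(2,1) = exp(-r*dt) * [p*2.369803 + (1-p)*0.000000] = 1.073877
  V(2,2) = exp(-r*dt) * [p*0.000000 + (1-p)*0.000000] = 0.000000
  V(1,0) = exp(-r*dt) * [p*5.383634 + (1-p)*1.073877] = 3.021221
  V(1,1) = exp(-r*dt) * [p*1.073877 + (1-p)*0.000000] = 0.486627
  V(0,0) = exp(-r*dt) * [p*3.021221 + (1-p)*0.486627] = 1.632631
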